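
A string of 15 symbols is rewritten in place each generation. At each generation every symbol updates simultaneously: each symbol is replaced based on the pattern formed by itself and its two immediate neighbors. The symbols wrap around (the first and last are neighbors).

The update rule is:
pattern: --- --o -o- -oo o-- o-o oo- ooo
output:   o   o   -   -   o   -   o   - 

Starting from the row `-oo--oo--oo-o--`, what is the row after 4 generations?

---o---o--o---o

o-ooo-ooo-o--oo
o---o---o--oo--
-ooo-ooo-oo-ooo
---o---o--o---o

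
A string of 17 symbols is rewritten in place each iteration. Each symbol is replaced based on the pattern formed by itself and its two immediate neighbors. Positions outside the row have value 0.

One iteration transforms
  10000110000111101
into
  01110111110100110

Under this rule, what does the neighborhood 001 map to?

0

At position 4 the neighborhood is 001; the next row has 0 there.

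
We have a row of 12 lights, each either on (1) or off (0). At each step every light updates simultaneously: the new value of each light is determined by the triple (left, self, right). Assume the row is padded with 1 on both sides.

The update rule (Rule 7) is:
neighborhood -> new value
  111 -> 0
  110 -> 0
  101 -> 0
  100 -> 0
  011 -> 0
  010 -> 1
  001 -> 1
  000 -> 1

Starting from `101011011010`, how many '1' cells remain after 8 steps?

001000000010
011011111110
000000000000
011111111111
000000000000  (repeats step 3; period 2)
step 8: 011111111111
count of 1: 11

11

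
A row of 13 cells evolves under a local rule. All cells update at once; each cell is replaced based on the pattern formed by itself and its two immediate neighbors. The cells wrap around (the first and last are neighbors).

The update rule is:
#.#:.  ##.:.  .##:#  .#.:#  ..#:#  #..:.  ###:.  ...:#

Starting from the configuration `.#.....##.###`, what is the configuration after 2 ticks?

##.#.....##.#

.#.#####..#..
##.#.....##.#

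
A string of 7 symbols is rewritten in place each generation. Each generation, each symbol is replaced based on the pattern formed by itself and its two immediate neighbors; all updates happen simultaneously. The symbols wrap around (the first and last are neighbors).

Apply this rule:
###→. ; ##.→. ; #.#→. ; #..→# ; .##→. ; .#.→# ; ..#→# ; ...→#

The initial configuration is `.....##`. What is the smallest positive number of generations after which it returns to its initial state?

generation 1: #####..
generation 2: .....##

2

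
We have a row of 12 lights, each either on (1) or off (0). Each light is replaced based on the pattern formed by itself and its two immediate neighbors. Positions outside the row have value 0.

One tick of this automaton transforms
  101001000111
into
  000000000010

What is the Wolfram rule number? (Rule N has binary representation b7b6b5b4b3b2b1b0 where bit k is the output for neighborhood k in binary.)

128

position 10: 111 → 1  (bit 7 = 1)
position 11: 110 → 0  (bit 6 = 0)
position 1: 101 → 0  (bit 5 = 0)
position 3: 100 → 0  (bit 4 = 0)
position 9: 011 → 0  (bit 3 = 0)
position 0: 010 → 0  (bit 2 = 0)
position 4: 001 → 0  (bit 1 = 0)
position 7: 000 → 0  (bit 0 = 0)
bits b7..b0 = 10000000 = 128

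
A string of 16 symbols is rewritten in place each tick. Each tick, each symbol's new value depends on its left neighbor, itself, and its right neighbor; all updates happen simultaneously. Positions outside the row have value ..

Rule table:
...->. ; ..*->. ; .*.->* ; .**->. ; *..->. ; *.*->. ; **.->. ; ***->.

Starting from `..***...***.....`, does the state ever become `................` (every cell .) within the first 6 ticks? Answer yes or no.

................
all cells are . at tick 1

yes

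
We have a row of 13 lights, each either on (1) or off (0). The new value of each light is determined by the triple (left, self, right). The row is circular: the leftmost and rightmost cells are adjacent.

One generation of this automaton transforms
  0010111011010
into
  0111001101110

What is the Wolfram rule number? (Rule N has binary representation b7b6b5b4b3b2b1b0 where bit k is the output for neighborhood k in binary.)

102

position 5: 111 → 0  (bit 7 = 0)
position 6: 110 → 1  (bit 6 = 1)
position 3: 101 → 1  (bit 5 = 1)
position 12: 100 → 0  (bit 4 = 0)
position 4: 011 → 0  (bit 3 = 0)
position 2: 010 → 1  (bit 2 = 1)
position 1: 001 → 1  (bit 1 = 1)
position 0: 000 → 0  (bit 0 = 0)
bits b7..b0 = 01100110 = 102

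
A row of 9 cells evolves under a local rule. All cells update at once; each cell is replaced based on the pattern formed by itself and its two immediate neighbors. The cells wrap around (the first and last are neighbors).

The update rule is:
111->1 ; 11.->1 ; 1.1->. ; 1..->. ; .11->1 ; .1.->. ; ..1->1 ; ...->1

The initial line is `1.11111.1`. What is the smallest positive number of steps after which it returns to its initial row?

1

1.11111.1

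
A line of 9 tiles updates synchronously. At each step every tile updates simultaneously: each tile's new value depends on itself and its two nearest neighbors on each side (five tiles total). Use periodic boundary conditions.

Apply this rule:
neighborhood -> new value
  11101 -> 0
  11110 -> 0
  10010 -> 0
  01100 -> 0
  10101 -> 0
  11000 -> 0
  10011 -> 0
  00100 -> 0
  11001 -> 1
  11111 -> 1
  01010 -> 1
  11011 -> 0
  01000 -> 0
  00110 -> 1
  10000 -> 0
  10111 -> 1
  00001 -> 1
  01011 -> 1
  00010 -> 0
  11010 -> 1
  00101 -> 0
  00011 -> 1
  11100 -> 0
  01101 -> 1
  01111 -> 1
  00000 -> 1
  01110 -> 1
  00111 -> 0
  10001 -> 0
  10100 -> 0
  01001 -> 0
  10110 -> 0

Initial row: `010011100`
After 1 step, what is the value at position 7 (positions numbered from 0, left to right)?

0

000001000
position 7 holds 0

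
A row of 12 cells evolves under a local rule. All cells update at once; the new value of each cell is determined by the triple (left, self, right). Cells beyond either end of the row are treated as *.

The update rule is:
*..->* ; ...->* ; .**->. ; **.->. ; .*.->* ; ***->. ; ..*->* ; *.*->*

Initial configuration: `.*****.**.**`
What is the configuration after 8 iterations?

.***********

*.....*..*..
.***********
*...........
.***********  (repeats iteration 2; period 2)
iteration 8: .***********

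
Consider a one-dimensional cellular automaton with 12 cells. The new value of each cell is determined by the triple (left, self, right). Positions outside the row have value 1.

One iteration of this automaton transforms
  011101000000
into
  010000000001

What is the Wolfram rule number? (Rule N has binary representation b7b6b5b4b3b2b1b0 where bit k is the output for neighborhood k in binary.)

position 2: 111 → 0  (bit 7 = 0)
position 3: 110 → 0  (bit 6 = 0)
position 0: 101 → 0  (bit 5 = 0)
position 6: 100 → 0  (bit 4 = 0)
position 1: 011 → 1  (bit 3 = 1)
position 5: 010 → 0  (bit 2 = 0)
position 11: 001 → 1  (bit 1 = 1)
position 7: 000 → 0  (bit 0 = 0)
bits b7..b0 = 00001010 = 10

10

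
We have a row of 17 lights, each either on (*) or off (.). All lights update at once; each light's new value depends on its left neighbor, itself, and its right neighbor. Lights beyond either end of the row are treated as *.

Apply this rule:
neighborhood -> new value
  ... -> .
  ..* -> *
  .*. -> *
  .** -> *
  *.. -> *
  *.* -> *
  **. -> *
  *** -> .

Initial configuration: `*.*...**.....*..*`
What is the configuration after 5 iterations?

****.****...*****
...***..**.**....
*.**.*********..*
******.......****
.....**.....**...

.....**.....**...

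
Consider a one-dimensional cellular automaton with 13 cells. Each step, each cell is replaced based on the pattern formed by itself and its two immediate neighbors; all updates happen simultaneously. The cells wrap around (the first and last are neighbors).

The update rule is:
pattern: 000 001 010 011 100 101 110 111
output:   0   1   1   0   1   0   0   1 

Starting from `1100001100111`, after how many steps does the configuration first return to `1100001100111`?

21

step 1: 1010010011011
step 2: 0011111100001
step 3: 1101111010011
step 4: 1000110011101
step 5: 0101001101000
step 6: 1101110001100
step 7: 0000101010011
step 8: 1001101011100
step 9: 1110001001011
step 10: 1101011111001
step 11: 1001001110110
step 12: 1111110100000
step 13: 0111100110001
step 14: 0011011001011
step 15: 1100000111000
step 16: 0010001010101
step 17: 1111011010101
step 18: 1110000010100
step 19: 0101000110111
step 20: 0101101000010
step 21: 1100001100111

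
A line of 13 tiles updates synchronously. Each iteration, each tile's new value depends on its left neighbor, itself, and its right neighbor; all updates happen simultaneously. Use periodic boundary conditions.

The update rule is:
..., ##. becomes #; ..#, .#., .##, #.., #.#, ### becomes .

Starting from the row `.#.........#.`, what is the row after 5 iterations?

.#####......#

...#######...
##.......#.##
.#.#####.....
.......#.####
.#####......#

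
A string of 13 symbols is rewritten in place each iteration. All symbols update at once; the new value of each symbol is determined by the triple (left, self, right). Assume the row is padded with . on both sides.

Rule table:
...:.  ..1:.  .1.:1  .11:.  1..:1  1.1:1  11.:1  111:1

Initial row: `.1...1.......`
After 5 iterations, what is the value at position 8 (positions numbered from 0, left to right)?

.

iteration 1: .11..11......
iteration 2: ..11..11.....
iteration 3: ...11..11....
iteration 4: ....11..11...
iteration 5: .....11..11..
position 8 holds .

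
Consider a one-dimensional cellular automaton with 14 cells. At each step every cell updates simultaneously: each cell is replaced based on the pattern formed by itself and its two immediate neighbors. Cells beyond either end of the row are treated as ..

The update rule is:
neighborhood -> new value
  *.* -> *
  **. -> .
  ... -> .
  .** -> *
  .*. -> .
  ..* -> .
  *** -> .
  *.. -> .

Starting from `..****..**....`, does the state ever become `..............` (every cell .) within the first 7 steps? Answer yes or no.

..*.....*.....
..............
all cells are . at step 2

yes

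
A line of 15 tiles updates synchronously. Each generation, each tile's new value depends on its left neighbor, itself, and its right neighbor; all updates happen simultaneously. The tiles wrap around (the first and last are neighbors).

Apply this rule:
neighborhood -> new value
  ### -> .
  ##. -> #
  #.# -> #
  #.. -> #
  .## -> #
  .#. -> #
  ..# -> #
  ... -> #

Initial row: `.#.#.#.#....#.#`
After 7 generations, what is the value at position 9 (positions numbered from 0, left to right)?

#

###############
...............
###############  (repeats generation 1; period 2)
generation 7: ###############
position 9 holds #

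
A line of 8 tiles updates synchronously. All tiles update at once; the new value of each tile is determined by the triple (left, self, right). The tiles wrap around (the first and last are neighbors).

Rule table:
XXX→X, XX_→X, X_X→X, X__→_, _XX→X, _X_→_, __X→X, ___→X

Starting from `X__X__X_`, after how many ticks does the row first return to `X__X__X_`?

8

__X__X_X
_X__X_X_
X__X_X__
__X_X__X
_X_X__X_
X_X__X__
_X__X__X
X__X__X_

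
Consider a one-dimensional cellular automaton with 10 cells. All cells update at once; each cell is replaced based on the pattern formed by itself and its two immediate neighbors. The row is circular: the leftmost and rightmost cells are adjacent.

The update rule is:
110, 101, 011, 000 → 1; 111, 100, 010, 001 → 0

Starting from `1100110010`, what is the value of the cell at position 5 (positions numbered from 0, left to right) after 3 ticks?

1

tick 1: 1100110001
tick 2: 0100110101
tick 3: 1000111010
position 5 holds 1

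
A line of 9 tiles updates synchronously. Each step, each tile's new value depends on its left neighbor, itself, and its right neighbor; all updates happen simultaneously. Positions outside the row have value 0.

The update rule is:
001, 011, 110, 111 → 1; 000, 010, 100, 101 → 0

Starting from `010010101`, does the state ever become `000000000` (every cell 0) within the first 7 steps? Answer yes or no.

yes

100100000
001000000
010000000
100000000
000000000
all cells are 0 at step 5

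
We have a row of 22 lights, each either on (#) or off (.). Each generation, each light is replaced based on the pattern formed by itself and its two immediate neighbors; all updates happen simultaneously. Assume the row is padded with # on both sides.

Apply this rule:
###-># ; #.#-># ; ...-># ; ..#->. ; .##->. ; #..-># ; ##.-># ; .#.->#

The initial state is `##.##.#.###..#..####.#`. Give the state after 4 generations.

generation 1: ###.####.###.##..####.
generation 2: ####.####.###.##..####
generation 3: #####.####.###.##..###
generation 4: ######.####.###.##..##

######.####.###.##..##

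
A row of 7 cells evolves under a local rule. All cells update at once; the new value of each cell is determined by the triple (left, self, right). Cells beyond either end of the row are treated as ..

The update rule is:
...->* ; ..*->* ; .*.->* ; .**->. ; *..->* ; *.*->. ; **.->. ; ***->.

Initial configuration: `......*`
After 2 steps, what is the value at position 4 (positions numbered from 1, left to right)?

.

*******
.......
position 4 holds .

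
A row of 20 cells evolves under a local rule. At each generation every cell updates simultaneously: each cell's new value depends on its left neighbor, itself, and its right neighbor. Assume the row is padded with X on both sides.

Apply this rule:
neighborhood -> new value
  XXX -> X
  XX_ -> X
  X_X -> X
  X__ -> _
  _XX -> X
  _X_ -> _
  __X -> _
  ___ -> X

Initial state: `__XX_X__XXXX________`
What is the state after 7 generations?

generation 1: __XXX___XXXX_XXXXXX_
generation 2: __XXX_X_XXXXXXXXXXXX
generation 3: __XXXX_XXXXXXXXXXXXX
generation 4: __XXXXXXXXXXXXXXXXXX
generation 5: __XXXXXXXXXXXXXXXXXX  (fixed point — unchanged through generation 7)

__XXXXXXXXXXXXXXXXXX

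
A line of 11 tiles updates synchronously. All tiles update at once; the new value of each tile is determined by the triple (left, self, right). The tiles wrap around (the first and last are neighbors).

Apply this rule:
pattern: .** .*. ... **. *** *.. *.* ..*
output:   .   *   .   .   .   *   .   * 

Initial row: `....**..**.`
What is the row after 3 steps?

...*..**..*
*.****..***
......**...

......**...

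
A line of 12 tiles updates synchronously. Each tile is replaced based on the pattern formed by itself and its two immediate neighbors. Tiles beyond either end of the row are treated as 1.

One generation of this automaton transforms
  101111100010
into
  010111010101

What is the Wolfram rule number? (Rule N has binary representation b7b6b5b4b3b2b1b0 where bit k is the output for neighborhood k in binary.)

178

position 3: 111 → 1  (bit 7 = 1)
position 0: 110 → 0  (bit 6 = 0)
position 1: 101 → 1  (bit 5 = 1)
position 7: 100 → 1  (bit 4 = 1)
position 2: 011 → 0  (bit 3 = 0)
position 10: 010 → 0  (bit 2 = 0)
position 9: 001 → 1  (bit 1 = 1)
position 8: 000 → 0  (bit 0 = 0)
bits b7..b0 = 10110010 = 178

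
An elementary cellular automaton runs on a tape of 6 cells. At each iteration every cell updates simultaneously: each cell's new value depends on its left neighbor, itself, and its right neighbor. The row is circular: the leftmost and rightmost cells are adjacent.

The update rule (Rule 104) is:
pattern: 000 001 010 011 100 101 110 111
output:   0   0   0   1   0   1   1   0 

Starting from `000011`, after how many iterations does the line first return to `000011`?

000011

1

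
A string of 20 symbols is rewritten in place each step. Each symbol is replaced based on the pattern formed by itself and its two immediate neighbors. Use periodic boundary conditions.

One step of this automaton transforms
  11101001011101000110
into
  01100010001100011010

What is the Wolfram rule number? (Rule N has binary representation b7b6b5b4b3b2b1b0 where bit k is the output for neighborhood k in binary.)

position 1: 111 → 1  (bit 7 = 1)
position 2: 110 → 1  (bit 6 = 1)
position 3: 101 → 0  (bit 5 = 0)
position 5: 100 → 0  (bit 4 = 0)
position 0: 011 → 0  (bit 3 = 0)
position 4: 010 → 0  (bit 2 = 0)
position 6: 001 → 1  (bit 1 = 1)
position 15: 000 → 1  (bit 0 = 1)
bits b7..b0 = 11000011 = 195

195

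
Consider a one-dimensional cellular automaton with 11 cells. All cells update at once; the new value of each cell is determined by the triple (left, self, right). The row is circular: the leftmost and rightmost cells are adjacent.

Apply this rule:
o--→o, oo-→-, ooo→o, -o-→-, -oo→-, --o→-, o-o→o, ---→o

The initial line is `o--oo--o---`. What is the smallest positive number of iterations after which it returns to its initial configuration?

-o---o--oo-
--oo--o---o
o---o--oo--
-oo--o---o-
---o--oo--o
oo--o---o--
--o--oo--o-
o--o---o--o
-o--oo--o--
--o---o--oo
o--oo--o---

11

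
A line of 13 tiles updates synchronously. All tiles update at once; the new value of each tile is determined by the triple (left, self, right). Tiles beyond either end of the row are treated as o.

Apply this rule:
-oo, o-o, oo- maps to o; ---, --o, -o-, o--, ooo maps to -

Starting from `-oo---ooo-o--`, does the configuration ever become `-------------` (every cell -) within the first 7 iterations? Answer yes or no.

yes

ooo---o-oo---
--o----ooo---
-------o-o---
--------o----
-------------
all cells are - at iteration 5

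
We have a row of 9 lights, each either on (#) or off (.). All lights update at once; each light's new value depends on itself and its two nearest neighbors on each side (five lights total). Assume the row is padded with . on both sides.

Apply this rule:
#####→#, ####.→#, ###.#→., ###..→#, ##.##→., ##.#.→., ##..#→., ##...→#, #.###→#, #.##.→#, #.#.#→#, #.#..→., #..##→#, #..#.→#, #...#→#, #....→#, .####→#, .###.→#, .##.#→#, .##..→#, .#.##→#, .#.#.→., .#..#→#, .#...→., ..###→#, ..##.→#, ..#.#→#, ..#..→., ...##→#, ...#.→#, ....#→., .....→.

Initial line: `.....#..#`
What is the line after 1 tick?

....#.##.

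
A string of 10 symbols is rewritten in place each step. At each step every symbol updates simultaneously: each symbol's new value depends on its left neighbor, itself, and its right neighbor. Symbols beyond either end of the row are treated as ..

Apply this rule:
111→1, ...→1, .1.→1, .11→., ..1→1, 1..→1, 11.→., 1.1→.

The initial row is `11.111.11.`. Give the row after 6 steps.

111.11.111

step 1: ....1....1
step 2: 1111111111
step 3: .11111111.
step 4: 1.111111.1
step 5: 1..1111..1
step 6: 111.11.111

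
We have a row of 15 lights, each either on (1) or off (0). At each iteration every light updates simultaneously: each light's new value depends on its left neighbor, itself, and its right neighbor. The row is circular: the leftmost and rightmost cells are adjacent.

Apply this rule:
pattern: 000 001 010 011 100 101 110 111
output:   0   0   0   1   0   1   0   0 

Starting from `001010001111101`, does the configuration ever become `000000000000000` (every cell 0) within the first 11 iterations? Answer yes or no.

iteration 1: 000100001000010
iteration 2: 000000000000000
all cells are 0 at iteration 2

yes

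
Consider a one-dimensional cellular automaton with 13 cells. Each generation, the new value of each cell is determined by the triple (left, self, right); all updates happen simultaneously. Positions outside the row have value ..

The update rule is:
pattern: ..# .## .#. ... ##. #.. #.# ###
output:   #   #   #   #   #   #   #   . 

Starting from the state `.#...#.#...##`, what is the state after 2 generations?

#...........#

#############
#...........#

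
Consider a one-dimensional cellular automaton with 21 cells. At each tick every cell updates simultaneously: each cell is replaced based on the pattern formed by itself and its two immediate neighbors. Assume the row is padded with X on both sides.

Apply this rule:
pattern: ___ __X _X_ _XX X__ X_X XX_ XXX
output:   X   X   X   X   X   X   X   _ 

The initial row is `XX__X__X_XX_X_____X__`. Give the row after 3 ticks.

_XXXXXXXXXXXXXXXXXXXX

_XXXXXXXXXXXXXXXXXXXX
XX___________________
_XXXXXXXXXXXXXXXXXXXX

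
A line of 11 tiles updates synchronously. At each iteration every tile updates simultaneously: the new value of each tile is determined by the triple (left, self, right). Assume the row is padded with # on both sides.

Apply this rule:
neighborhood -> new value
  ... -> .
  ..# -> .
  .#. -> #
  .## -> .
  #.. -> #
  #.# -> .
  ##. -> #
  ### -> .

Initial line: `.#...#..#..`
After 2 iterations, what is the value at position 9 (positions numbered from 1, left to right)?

.

.##..##.##.
..##..#..#.
position 9 holds .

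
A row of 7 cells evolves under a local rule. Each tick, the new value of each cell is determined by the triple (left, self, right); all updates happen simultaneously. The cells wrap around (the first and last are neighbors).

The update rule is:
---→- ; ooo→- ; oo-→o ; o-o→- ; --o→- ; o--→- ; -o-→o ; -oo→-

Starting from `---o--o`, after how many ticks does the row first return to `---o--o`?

1

---o--o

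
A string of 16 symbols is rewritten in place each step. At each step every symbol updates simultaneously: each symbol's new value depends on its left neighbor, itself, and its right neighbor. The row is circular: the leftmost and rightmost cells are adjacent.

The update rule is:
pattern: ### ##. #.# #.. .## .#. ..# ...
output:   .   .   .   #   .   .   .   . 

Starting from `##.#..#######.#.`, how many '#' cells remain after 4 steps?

1

step 1: ....#...........
step 2: .....#..........
step 3: ......#.........
step 4: .......#........
count of #: 1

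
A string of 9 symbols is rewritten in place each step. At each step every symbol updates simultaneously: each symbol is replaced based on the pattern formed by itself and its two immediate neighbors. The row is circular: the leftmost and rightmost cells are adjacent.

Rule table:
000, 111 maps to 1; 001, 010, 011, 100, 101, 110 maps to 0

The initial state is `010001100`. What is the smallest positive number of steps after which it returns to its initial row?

2

step 1: 000100001
step 2: 010001100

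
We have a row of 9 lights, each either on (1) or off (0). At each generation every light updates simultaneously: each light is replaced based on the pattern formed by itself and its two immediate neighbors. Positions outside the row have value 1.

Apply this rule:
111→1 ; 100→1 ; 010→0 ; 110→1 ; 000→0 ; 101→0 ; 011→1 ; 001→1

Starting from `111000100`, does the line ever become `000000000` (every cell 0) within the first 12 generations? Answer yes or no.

no

generation 1: 111101011
generation 2: 111100011
generation 3: 111110111
generation 4: 111110111  (fixed point — unchanged through generation 12)
generation 12 is 111110111, still not uniform 0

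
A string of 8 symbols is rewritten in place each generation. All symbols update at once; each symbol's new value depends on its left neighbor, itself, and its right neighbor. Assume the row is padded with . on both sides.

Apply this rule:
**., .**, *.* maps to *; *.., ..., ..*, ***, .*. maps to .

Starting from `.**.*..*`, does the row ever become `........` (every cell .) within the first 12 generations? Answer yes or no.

.***....
.*.*....
..*.....
........
all cells are . at generation 4

yes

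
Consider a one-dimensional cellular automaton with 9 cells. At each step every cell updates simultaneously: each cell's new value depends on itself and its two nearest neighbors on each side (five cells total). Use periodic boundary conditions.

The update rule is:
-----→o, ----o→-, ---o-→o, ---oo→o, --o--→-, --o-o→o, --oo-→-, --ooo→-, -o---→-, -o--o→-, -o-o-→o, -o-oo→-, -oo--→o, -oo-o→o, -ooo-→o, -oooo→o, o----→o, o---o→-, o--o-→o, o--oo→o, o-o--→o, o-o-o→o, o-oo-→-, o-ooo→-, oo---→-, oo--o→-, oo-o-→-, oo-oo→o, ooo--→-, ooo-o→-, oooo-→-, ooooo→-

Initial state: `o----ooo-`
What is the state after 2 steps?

o-o-o-o--
ooooooo-o

ooooooo-o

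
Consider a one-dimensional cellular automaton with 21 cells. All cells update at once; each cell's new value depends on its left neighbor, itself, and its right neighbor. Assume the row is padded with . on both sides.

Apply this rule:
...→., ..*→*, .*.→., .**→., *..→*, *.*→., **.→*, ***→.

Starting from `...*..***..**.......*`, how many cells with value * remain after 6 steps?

6

step 1: ..*.**..***.**.....*.
step 2: .*...***..*..**...*.*
step 3: *.*.*..***.**.**.*...
step 4: .....**..*..*..*..*..
step 5: ....*.***.**.**.**.*.
step 6: ...*....*..*..*..*..*
count of *: 6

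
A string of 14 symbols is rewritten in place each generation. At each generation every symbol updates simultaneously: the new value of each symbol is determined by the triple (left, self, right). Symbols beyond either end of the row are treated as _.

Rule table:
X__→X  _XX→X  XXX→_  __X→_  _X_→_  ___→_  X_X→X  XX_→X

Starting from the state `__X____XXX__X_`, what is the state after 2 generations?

____X___XXXX__

___X___X_XX__X
____X___XXXX__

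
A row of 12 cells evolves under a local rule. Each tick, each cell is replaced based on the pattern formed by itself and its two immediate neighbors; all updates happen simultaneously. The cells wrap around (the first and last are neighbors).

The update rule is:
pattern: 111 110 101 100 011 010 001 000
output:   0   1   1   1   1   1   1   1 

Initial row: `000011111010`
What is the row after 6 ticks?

000011111000

tick 1: 111110001111
tick 2: 000011111000
tick 3: 111110001111  (repeats tick 1; period 2)
tick 6: 000011111000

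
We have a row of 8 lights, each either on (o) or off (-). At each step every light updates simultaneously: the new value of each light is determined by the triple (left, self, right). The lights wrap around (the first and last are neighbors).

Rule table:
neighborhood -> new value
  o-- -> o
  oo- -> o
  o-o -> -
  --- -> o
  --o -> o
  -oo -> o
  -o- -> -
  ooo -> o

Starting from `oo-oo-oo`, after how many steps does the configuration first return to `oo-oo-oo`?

oo-oo-oo

1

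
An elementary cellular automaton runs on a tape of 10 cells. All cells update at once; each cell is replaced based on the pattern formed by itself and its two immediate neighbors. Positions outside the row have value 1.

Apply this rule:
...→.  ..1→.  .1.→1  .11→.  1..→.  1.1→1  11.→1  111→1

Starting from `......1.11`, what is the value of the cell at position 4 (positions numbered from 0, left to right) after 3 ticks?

tick 1: ......11.1
tick 2: .......11.
tick 3: ........11
position 4 holds .

.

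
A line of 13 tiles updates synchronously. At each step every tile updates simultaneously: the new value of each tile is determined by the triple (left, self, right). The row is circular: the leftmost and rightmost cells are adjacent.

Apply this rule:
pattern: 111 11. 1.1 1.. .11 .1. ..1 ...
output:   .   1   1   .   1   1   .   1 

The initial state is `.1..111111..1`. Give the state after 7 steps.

11..1....1..1
.1..1.11.1..1
11..111111..1
.1..1....1..1
11..1.11.1..1
.1..111111..1  (repeats step 0; period 6)
step 7: 11..1....1..1

11..1....1..1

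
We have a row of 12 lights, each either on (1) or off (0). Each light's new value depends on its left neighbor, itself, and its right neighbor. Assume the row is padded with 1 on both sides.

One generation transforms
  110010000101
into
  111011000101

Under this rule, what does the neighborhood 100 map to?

At position 2 the neighborhood is 100; the next row has 1 there.

1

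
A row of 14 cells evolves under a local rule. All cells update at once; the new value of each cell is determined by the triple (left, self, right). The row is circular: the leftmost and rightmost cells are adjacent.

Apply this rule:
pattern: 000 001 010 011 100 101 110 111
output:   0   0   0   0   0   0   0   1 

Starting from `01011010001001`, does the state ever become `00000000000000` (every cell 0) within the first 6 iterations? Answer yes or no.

yes

00000000000000
all cells are 0 at iteration 1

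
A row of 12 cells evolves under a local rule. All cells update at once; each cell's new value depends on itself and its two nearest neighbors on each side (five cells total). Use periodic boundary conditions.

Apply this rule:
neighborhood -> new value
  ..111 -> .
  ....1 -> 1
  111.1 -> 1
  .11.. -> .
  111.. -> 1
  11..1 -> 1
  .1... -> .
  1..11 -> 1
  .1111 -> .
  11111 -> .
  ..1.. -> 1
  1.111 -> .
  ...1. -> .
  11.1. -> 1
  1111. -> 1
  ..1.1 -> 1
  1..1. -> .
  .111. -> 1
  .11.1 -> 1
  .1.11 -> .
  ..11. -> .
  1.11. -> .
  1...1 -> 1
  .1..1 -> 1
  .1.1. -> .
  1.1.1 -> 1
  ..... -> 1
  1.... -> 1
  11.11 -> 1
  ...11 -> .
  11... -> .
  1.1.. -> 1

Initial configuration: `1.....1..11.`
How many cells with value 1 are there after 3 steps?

1.111.111.11
11.111.111.1
111.111.111.
count of 1: 9

9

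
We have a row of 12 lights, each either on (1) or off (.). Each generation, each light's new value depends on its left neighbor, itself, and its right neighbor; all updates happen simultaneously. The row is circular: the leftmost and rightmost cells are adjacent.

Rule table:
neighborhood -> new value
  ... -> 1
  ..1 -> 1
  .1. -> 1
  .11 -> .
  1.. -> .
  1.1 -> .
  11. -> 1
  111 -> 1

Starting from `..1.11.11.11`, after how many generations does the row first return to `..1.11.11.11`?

2

.11..1..1..1
..1.11.11.11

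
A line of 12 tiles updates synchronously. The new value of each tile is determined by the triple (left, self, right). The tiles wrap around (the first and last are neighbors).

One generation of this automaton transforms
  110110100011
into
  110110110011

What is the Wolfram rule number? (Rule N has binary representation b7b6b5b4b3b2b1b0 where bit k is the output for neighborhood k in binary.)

220

position 0: 111 → 1  (bit 7 = 1)
position 1: 110 → 1  (bit 6 = 1)
position 2: 101 → 0  (bit 5 = 0)
position 7: 100 → 1  (bit 4 = 1)
position 3: 011 → 1  (bit 3 = 1)
position 6: 010 → 1  (bit 2 = 1)
position 9: 001 → 0  (bit 1 = 0)
position 8: 000 → 0  (bit 0 = 0)
bits b7..b0 = 11011100 = 220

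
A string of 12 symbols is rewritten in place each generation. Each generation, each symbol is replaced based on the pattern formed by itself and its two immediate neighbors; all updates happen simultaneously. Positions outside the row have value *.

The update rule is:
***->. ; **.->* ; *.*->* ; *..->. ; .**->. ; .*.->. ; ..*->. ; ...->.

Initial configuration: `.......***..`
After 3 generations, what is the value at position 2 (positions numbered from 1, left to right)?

.........*..
............
............
position 2 holds .

.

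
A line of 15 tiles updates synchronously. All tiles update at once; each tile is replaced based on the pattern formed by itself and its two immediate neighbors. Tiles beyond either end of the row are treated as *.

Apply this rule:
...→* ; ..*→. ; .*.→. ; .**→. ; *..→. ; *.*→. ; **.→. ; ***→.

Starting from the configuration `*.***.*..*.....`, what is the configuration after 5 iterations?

...........***.

...........***.
.*********.....
...........***.  (repeats iteration 1; period 2)
iteration 5: ...........***.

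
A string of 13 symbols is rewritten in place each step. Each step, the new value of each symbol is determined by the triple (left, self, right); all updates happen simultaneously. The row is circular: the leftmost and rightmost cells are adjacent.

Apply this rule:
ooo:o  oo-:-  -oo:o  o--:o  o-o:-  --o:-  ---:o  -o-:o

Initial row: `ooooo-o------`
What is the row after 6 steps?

o-o-o-o--o-o-

step 1: oooo--oooooo-
step 2: ooo-o-ooooo--
step 3: oo--o-oooo-o-
step 4: o-o-o-ooo--o-
step 5: o-o-o-oo-o-o-
step 6: o-o-o-o--o-o-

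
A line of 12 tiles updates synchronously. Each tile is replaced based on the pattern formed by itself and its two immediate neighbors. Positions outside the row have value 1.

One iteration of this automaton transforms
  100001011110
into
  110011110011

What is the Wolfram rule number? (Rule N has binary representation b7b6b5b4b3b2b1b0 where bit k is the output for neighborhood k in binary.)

position 8: 111 → 0  (bit 7 = 0)
position 0: 110 → 1  (bit 6 = 1)
position 6: 101 → 1  (bit 5 = 1)
position 1: 100 → 1  (bit 4 = 1)
position 7: 011 → 1  (bit 3 = 1)
position 5: 010 → 1  (bit 2 = 1)
position 4: 001 → 1  (bit 1 = 1)
position 2: 000 → 0  (bit 0 = 0)
bits b7..b0 = 01111110 = 126

126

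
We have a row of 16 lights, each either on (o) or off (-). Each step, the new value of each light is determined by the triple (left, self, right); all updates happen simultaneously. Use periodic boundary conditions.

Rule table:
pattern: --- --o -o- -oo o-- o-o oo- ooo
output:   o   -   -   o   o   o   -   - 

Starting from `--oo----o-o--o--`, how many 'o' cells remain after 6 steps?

o-o-ooo--o-o--oo
-o-oo--o--o-o-o-
--oo-o--o--o-o-o
o-o-o-o--o--o-o-
-o-o-o-o--o--o-o
o-o-o-o-o--o--o-
count of o: 7

7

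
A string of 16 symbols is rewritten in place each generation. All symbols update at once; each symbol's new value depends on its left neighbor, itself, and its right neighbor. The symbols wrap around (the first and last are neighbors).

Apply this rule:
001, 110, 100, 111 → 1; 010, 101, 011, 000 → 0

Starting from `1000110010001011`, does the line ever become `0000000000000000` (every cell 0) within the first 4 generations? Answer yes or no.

1101011101010001
1100001100001010
0110010110010000
1011100011101000
generation 4 is 1011100011101000, still not uniform 0

no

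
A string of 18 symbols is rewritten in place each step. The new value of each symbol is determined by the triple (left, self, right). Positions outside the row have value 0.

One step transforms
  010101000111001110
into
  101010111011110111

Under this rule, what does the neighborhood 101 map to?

1

At position 2 the neighborhood is 101; the next row has 1 there.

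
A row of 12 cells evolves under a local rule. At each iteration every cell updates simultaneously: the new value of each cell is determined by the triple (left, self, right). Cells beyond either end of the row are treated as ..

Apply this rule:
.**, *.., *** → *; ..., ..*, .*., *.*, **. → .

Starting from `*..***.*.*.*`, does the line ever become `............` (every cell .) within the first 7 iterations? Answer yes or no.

iteration 1: .*.**.......
iteration 2: ...*.*......
iteration 3: ......*.....
iteration 4: .......*....
iteration 5: ........*...
iteration 6: .........*..
iteration 7: ..........*.
iteration 7 is ..........*., still not uniform .

no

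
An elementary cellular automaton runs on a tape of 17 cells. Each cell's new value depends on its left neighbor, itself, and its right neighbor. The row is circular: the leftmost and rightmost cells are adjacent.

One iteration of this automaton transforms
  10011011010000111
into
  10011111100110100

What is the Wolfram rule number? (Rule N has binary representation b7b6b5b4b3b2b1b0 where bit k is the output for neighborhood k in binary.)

105

position 15: 111 → 0  (bit 7 = 0)
position 0: 110 → 1  (bit 6 = 1)
position 5: 101 → 1  (bit 5 = 1)
position 1: 100 → 0  (bit 4 = 0)
position 3: 011 → 1  (bit 3 = 1)
position 9: 010 → 0  (bit 2 = 0)
position 2: 001 → 0  (bit 1 = 0)
position 11: 000 → 1  (bit 0 = 1)
bits b7..b0 = 01101001 = 105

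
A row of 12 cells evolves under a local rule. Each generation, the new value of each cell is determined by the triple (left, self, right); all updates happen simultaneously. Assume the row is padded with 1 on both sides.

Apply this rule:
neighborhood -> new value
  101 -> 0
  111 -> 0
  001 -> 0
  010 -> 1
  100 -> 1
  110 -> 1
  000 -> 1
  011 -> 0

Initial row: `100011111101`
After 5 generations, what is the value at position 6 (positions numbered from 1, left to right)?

1

111000000100
001111110110
100000010010
111111011010
000001001010
position 6 holds 1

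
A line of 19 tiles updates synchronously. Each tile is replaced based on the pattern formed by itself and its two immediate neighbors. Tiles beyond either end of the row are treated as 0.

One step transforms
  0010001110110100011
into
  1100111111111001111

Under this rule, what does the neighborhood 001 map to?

1

At position 1 the neighborhood is 001; the next row has 1 there.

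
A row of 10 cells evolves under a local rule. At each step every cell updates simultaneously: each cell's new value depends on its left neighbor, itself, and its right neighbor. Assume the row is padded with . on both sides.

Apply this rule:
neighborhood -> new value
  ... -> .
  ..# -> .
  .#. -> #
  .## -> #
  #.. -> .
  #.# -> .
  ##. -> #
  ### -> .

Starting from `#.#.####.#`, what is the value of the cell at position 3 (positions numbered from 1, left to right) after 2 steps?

#

step 1: #.#.#..#.#
step 2: #.#.#..#.#
position 3 holds #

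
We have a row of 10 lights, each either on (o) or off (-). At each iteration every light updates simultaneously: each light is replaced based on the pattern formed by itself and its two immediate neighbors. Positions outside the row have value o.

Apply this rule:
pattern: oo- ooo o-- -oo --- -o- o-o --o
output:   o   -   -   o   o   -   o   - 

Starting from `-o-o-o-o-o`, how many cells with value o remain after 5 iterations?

o-o-o-o-oo
oo-o-o-oo-
-oo-o-oooo
oooo-oo---
---oooo-o-
count of o: 5

5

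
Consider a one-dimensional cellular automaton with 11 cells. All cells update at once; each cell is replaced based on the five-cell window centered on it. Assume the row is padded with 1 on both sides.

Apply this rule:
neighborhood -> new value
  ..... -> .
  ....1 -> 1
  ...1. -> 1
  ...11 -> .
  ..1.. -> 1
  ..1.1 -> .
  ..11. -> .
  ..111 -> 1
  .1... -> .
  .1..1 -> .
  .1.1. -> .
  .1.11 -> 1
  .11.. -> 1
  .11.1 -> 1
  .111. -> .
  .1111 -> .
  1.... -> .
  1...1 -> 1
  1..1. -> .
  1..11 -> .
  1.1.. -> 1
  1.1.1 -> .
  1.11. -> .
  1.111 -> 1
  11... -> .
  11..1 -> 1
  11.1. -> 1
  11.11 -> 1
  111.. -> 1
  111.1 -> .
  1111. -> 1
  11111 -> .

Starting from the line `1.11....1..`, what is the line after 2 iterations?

.1.1..111..
1..1..1.11.

1..1..1.11.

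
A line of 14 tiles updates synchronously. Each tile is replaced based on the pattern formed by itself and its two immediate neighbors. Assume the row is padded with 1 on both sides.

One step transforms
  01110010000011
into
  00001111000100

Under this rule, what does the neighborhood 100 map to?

At position 4 the neighborhood is 100; the next row has 1 there.

1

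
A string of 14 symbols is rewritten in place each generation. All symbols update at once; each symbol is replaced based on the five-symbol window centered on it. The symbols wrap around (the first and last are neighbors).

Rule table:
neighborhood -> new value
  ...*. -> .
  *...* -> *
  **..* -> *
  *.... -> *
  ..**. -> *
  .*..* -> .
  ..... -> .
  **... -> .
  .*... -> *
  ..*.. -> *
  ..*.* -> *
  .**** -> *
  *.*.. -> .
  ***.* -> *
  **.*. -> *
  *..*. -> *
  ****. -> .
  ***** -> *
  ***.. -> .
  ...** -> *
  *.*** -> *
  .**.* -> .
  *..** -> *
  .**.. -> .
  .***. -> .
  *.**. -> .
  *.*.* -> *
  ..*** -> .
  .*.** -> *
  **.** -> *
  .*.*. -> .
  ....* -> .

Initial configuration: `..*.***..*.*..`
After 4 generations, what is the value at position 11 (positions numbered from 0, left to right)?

..***..***..**
**...**...***.
...***..**..**
.**...***.***.
position 11 holds *

*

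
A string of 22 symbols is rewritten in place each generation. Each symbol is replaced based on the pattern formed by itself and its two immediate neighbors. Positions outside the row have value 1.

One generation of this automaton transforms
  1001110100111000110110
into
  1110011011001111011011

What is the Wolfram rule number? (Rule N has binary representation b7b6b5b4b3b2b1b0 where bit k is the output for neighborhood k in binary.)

position 4: 111 → 0  (bit 7 = 0)
position 0: 110 → 1  (bit 6 = 1)
position 6: 101 → 1  (bit 5 = 1)
position 1: 100 → 1  (bit 4 = 1)
position 3: 011 → 0  (bit 3 = 0)
position 7: 010 → 0  (bit 2 = 0)
position 2: 001 → 1  (bit 1 = 1)
position 14: 000 → 1  (bit 0 = 1)
bits b7..b0 = 01110011 = 115

115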